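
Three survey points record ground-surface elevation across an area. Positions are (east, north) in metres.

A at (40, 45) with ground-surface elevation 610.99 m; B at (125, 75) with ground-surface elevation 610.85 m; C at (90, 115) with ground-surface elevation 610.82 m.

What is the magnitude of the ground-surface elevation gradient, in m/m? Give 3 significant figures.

0.00198 m/m

Taking A as reference: B−A = (85, 30, -0.14); C−A = (50, 70, -0.17).
Determinant of the coordinate differences = 85·70 − 50·30 = 4450.
∂z/∂x = [(-0.14)·70 − (-0.17)·30] / 4450 = -0.001056
∂z/∂y = [85·(-0.17) − 50·(-0.14)] / 4450 = -0.001674
|∇f| = √(-0.001056² + -0.001674²) = 0.001979 m/m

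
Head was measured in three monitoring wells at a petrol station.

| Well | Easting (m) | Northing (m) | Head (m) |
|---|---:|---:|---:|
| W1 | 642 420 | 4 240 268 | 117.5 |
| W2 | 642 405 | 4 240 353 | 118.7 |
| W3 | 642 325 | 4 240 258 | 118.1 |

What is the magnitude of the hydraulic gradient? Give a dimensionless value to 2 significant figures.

Three-point gradient (reference W1): Δ to W2 = (-15, 85, +1.2), Δ to W3 = (-95, -10, +0.6).
∂h/∂x = -0.007660, ∂h/∂y = +0.01277 (det = 8225).
|∇h| = √(-0.007660² + 0.01277²) = 0.01489

0.015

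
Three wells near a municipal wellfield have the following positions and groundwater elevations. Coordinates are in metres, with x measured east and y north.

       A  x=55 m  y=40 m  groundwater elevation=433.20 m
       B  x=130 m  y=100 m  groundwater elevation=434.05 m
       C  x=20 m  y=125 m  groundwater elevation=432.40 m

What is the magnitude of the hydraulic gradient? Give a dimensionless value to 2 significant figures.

0.015

Taking A as reference: B−A = (75, 60, +0.85); C−A = (-35, 85, -0.80).
Solve a·Δx + b·Δy = Δh: det = 75·85 − (-35)·60 = 8475.
∂h/∂x = [(+0.85)·85 − (-0.80)·60] / 8475 = +0.01419
∂h/∂y = [75·(-0.80) − (-35)·(+0.85)] / 8475 = -0.003569
|∇h| = √(0.01419² + -0.003569²) = 0.01463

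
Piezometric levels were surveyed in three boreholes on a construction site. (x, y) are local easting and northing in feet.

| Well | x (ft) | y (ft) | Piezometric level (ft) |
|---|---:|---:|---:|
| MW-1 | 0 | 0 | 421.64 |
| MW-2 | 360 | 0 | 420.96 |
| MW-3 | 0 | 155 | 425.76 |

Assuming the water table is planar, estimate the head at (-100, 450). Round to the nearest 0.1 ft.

∂h/∂x = (420.96 − 421.64) / (360 − 0) = -0.001889
∂h/∂y = (425.76 − 421.64) / (155 − 0) = +0.02658
h(-100, 450) = 421.64 + (-0.001889)·(-100) + (+0.02658)·(450) = 421.64 +0.189 +11.961 = 433.790 ft.

433.8 ft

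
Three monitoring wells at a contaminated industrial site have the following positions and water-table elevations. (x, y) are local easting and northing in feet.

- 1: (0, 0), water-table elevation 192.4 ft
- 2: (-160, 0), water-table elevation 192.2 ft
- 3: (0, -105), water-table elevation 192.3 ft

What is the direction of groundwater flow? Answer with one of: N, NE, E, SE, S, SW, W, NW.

SW

∂h/∂x = (192.2 − 192.4) / (-160 − 0) = +0.001250
∂h/∂y = (192.3 − 192.4) / (-105 − 0) = +0.0009524
Flow = −∇h = (-0.001250 east, -0.0009524 north), which points southwest.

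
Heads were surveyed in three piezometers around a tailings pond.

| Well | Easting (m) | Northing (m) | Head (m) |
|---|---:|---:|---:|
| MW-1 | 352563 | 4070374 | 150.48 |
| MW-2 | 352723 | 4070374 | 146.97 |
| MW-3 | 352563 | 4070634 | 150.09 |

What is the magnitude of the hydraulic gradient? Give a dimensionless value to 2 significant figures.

0.022

∂h/∂x = (146.97 − 150.48) / (352723 − 352563) = -0.02194
∂h/∂y = (150.09 − 150.48) / (4070634 − 4070374) = -0.001500
|∇h| = √(-0.02194² + -0.001500²) = 0.02199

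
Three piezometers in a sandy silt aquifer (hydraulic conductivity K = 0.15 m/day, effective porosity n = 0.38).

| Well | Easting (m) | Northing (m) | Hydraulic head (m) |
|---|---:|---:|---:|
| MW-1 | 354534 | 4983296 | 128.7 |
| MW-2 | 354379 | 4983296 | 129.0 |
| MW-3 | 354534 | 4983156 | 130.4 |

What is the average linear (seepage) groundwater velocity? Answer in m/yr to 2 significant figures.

∂h/∂x = (129.0 − 128.7) / (354379 − 354534) = -0.001935
∂h/∂y = (130.4 − 128.7) / (4983156 − 4983296) = -0.01214
|∇h| = √(-0.001935² + -0.01214²) = 0.01229
Seepage velocity v = K·i/n = 0.15 × 0.01229 / 0.38 = 0.004851 m/day = 1.772 m/yr.

1.8 m/yr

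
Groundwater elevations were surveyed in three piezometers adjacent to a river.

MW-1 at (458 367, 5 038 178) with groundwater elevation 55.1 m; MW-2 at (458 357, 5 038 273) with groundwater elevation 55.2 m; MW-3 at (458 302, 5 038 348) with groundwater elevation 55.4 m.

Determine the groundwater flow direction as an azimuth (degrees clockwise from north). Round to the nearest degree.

Differences from MW-1: to MW-2 (Δx, Δy, Δh) = (-10, 95, +0.1); to MW-3 = (-65, 170, +0.3).
Determinant of the coordinate differences = (-10)·170 − (-65)·95 = 4475.
∂h/∂x = [(+0.1)·170 − (+0.3)·95] / 4475 = -0.002570
∂h/∂y = [(-10)·(+0.3) − (-65)·(+0.1)] / 4475 = +0.0007821
Flow direction (−∇h) has components (+0.002570 E, -0.0007821 N).
Azimuth = atan2(E, N) = atan2(+0.002570, -0.0007821) = 106.9° ≈ 107°.

107°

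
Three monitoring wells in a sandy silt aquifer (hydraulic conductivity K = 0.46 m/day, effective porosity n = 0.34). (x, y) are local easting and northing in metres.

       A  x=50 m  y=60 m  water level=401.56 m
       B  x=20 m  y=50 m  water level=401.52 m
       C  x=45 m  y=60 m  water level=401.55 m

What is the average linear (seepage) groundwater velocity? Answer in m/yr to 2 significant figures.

Taking A as reference: B−A = (-30, -10, -0.04); C−A = (-5, 0, -0.01).
Determinant of the coordinate differences = (-30)·0 − (-5)·(-10) = -50.
∂h/∂x = [(-0.04)·0 − (-0.01)·(-10)] / -50 = +0.002000
∂h/∂y = [(-30)·(-0.01) − (-5)·(-0.04)] / -50 = -0.002000
|∇h| = √(0.002000² + -0.002000²) = 0.002828
Seepage velocity v = K·i/n = 0.46 × 0.002828 / 0.34 = 0.003826 m/day = 1.397 m/yr.

1.4 m/yr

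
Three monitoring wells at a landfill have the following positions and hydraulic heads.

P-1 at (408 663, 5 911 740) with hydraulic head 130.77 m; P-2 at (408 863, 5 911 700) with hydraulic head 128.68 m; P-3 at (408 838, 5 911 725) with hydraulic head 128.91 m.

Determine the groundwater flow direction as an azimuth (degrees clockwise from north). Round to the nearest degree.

082°

With h = a·x + b·y + c and P-1 as origin, the differences give:
  200·a + (-40)·b = -2.09
  175·a + (-15)·b = -1.86
Eliminate b (×(-15) and ×(-40), subtract): 4000·a = -43.050 → a = ∂h/∂x = -0.01076
Back-substitute: b = ∂h/∂y = -0.001563.
Flow direction (−∇h) has components (+0.01076 E, +0.001563 N).
Azimuth = atan2(E, N) = atan2(+0.01076, +0.001563) = 81.7° ≈ 082°.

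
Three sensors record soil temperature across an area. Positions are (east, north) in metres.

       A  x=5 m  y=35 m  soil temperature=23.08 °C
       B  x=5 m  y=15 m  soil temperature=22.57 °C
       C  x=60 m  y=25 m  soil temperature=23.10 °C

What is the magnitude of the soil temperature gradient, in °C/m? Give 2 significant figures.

0.026 °C/m

Differences from A: to B (Δx, Δy, Δh) = (0, -20, -0.51); to C = (55, -10, +0.02).
Determinant of the coordinate differences = 0·(-10) − 55·(-20) = 1100.
∂T/∂x = [(-0.51)·(-10) − (+0.02)·(-20)] / 1100 = +0.005000
∂T/∂y = [0·(+0.02) − 55·(-0.51)] / 1100 = +0.02550
|∇f| = √(0.005000² + 0.02550²) = 0.02599 °C/m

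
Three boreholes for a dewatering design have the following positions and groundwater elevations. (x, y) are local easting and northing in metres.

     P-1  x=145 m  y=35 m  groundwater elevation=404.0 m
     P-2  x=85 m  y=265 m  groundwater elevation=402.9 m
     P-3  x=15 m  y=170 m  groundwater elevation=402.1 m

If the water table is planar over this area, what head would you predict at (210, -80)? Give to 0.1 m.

With h = a·x + b·y + c and P-1 as origin, the differences give:
  (-60)·a + 230·b = -1.1
  (-130)·a + 135·b = -1.9
Eliminate b (×135 and ×230, subtract): 21800·a = 288.50 → a = ∂h/∂x = +0.01323
Back-substitute: b = ∂h/∂y = -0.001330.
h(210, -80) = 404.0 + (+0.01323)·(65) + (-0.001330)·(-115) = 404.0 +0.860 +0.153 = 405.013 m.

405.0 m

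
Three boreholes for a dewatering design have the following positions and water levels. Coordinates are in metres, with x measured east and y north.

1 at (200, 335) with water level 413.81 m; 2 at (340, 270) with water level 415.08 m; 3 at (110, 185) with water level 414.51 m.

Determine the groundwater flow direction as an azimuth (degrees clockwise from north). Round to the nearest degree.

Three-point gradient (reference 1): Δ to 2 = (140, -65, +1.27), Δ to 3 = (-90, -150, +0.70).
∂h/∂x = +0.005400, ∂h/∂y = -0.007907 (det = -26850).
Flow direction (−∇h) has components (-0.005400 E, +0.007907 N).
Azimuth = atan2(E, N) = atan2(-0.005400, +0.007907) = 325.7° ≈ 326°.

326°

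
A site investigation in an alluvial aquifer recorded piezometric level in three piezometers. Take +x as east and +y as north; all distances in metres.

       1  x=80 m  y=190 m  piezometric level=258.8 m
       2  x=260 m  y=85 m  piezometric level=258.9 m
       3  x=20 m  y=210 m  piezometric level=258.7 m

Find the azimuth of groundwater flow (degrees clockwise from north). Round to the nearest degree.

215°

Three-point gradient (reference 1): Δ to 2 = (180, -105, +0.1), Δ to 3 = (-60, 20, -0.1).
∂h/∂x = +0.003148, ∂h/∂y = +0.004444 (det = -2700).
Flow direction (−∇h) has components (-0.003148 E, -0.004444 N).
Azimuth = atan2(E, N) = atan2(-0.003148, -0.004444) = 215.3° ≈ 215°.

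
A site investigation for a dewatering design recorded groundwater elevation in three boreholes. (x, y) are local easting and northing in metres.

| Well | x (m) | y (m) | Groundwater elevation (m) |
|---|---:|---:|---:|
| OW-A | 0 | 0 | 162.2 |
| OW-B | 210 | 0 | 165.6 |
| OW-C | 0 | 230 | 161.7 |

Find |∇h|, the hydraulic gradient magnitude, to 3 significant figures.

∂h/∂x = (165.6 − 162.2) / (210 − 0) = +0.01619
∂h/∂y = (161.7 − 162.2) / (230 − 0) = -0.002174
|∇h| = √(0.01619² + -0.002174²) = 0.01634

0.0163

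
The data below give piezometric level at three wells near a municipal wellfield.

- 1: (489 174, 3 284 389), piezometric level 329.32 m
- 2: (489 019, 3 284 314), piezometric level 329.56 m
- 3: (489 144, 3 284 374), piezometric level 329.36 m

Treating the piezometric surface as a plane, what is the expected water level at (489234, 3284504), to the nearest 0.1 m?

330.4 m

With h = a·x + b·y + c and 1 as origin, the differences give:
  (-155)·a + (-75)·b = +0.24
  (-30)·a + (-15)·b = +0.04
Eliminate b (×(-15) and ×(-75), subtract): 75·a = -0.600 → a = ∂h/∂x = -0.008000
Back-substitute: b = ∂h/∂y = +0.01333.
h(489234, 3284504) = 329.32 + (-0.008000)·(60) + (+0.01333)·(115) = 329.32 -0.480 +1.533 = 330.373 m.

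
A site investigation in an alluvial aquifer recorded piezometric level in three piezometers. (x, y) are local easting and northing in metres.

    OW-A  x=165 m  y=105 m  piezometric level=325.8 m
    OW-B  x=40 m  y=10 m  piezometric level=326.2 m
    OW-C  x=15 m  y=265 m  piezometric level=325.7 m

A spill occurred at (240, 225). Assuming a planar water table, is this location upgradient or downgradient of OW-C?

Differences from OW-A: to OW-B (Δx, Δy, Δh) = (-125, -95, +0.4); to OW-C = (-150, 160, -0.1).
Solve a·Δx + b·Δy = Δh: det = (-125)·160 − (-150)·(-95) = -34250.
∂h/∂x = [(+0.4)·160 − (-0.1)·(-95)] / -34250 = -0.001591
∂h/∂y = [(-125)·(-0.1) − (-150)·(+0.4)] / -34250 = -0.002117
Head at (240, 225) = 325.8 + (-0.001591)·(75) + (-0.002117)·(120) = 325.43 m.
That is lower than the 325.7 m at OW-C, so the point is downgradient.

downgradient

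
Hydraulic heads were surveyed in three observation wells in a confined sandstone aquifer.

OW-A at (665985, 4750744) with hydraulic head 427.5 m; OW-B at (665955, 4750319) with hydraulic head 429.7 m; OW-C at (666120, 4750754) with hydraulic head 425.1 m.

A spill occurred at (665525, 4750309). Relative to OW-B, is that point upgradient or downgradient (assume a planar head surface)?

Differences from OW-A: to OW-B (Δx, Δy, Δh) = (-30, -425, +2.2); to OW-C = (135, 10, -2.4).
Solve a·Δx + b·Δy = Δh: det = (-30)·10 − 135·(-425) = 57075.
∂h/∂x = [(+2.2)·10 − (-2.4)·(-425)] / 57075 = -0.01749
∂h/∂y = [(-30)·(-2.4) − 135·(+2.2)] / 57075 = -0.003942
Head at (665525, 4750309) = 427.5 + (-0.01749)·(-460) + (-0.003942)·(-435) = 437.26 m.
That is higher than the 429.7 m at OW-B, so the point is upgradient.

upgradient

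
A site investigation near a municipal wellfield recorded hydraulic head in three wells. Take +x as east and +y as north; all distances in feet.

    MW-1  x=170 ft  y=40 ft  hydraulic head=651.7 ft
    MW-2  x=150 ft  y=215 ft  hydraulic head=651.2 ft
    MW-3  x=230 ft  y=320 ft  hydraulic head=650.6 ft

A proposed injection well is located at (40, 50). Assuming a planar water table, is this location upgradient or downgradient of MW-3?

upgradient

Differences from MW-1: to MW-2 (Δx, Δy, Δh) = (-20, 175, -0.5); to MW-3 = (60, 280, -1.1).
Determinant of the coordinate differences = (-20)·280 − 60·175 = -16100.
∂h/∂x = [(-0.5)·280 − (-1.1)·175] / -16100 = -0.003261
∂h/∂y = [(-20)·(-1.1) − 60·(-0.5)] / -16100 = -0.003230
Head at (40, 50) = 651.7 + (-0.003261)·(-130) + (-0.003230)·(10) = 652.09 ft.
That is higher than the 650.6 ft at MW-3, so the point is upgradient.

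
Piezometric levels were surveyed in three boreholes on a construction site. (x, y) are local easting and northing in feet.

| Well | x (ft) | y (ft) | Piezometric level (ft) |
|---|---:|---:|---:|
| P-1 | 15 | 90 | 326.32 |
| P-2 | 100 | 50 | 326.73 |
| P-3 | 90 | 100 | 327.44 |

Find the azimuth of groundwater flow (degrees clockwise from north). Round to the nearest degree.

217°

Taking P-1 as reference: P-2−P-1 = (85, -40, +0.41); P-3−P-1 = (75, 10, +1.12).
Determinant of the coordinate differences = 85·10 − 75·(-40) = 3850.
∂h/∂x = [(+0.41)·10 − (+1.12)·(-40)] / 3850 = +0.01270
∂h/∂y = [85·(+1.12) − 75·(+0.41)] / 3850 = +0.01674
Flow direction (−∇h) has components (-0.01270 E, -0.01674 N).
Azimuth = atan2(E, N) = atan2(-0.01270, -0.01674) = 217.2° ≈ 217°.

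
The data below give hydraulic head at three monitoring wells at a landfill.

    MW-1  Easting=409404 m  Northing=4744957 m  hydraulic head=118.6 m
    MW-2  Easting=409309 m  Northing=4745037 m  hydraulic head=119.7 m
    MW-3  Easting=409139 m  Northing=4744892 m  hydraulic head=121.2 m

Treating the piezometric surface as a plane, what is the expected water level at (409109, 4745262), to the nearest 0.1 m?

122.1 m

Taking MW-1 as reference: MW-2−MW-1 = (-95, 80, +1.1); MW-3−MW-1 = (-265, -65, +2.6).
Solve a·Δx + b·Δy = Δh: det = (-95)·(-65) − (-265)·80 = 27375.
∂h/∂x = [(+1.1)·(-65) − (+2.6)·80] / 27375 = -0.01021
∂h/∂y = [(-95)·(+2.6) − (-265)·(+1.1)] / 27375 = +0.001626
h(409109, 4745262) = 118.6 + (-0.01021)·(-295) + (+0.001626)·(305) = 118.6 +3.012 +0.496 = 122.108 m.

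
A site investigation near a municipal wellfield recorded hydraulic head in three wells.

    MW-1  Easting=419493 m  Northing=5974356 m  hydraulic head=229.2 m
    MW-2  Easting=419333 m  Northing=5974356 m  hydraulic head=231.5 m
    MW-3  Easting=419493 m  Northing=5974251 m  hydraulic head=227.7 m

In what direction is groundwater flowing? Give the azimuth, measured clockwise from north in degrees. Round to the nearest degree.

135°

∂h/∂x = (231.5 − 229.2) / (419333 − 419493) = -0.01438
∂h/∂y = (227.7 − 229.2) / (5974251 − 5974356) = +0.01429
Flow direction (−∇h) has components (+0.01438 E, -0.01429 N).
Azimuth = atan2(E, N) = atan2(+0.01438, -0.01429) = 134.8° ≈ 135°.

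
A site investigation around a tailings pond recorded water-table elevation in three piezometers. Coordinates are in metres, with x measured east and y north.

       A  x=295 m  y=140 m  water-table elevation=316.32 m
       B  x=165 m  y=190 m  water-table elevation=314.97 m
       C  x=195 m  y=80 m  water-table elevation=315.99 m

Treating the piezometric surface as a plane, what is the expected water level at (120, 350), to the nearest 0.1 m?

Taking A as reference: B−A = (-130, 50, -1.35); C−A = (-100, -60, -0.33).
Solve a·Δx + b·Δy = Δh: det = (-130)·(-60) − (-100)·50 = 12800.
∂h/∂x = [(-1.35)·(-60) − (-0.33)·50] / 12800 = +0.007617
∂h/∂y = [(-130)·(-0.33) − (-100)·(-1.35)] / 12800 = -0.007195
h(120, 350) = 316.32 + (+0.007617)·(-175) + (-0.007195)·(210) = 316.32 -1.333 -1.511 = 313.476 m.

313.5 m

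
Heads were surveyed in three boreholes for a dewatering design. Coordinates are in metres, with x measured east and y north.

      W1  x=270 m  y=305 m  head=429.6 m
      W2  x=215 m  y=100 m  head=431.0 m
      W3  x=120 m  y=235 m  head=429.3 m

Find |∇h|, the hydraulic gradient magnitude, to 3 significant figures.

0.0103

With h = a·x + b·y + c and W1 as origin, the differences give:
  (-55)·a + (-205)·b = +1.4
  (-150)·a + (-70)·b = -0.3
Eliminate b (×(-70) and ×(-205), subtract): -26900·a = -159.50 → a = ∂h/∂x = +0.005929
Back-substitute: b = ∂h/∂y = -0.008420.
|∇h| = √(0.005929² + -0.008420²) = 0.0103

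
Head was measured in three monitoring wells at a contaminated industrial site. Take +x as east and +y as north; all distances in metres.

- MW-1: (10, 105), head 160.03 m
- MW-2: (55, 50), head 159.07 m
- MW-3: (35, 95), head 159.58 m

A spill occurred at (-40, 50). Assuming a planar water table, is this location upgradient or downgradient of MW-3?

Differences from MW-1: to MW-2 (Δx, Δy, Δh) = (45, -55, -0.96); to MW-3 = (25, -10, -0.45).
Solve a·Δx + b·Δy = Δh: det = 45·(-10) − 25·(-55) = 925.
∂h/∂x = [(-0.96)·(-10) − (-0.45)·(-55)] / 925 = -0.01638
∂h/∂y = [45·(-0.45) − 25·(-0.96)] / 925 = +0.004054
Head at (-40, 50) = 160.03 + (-0.01638)·(-50) + (+0.004054)·(-55) = 160.63 m.
That is higher than the 159.58 m at MW-3, so the point is upgradient.

upgradient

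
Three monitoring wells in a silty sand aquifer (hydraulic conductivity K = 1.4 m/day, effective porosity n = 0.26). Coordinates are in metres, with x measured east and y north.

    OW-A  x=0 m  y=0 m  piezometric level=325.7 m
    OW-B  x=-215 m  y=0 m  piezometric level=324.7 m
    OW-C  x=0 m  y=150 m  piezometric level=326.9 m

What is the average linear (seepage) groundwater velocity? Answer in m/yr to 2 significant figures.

∂h/∂x = (324.7 − 325.7) / (-215 − 0) = +0.004651
∂h/∂y = (326.9 − 325.7) / (150 − 0) = +0.008000
|∇h| = √(0.004651² + 0.008000²) = 0.009254
Seepage velocity v = K·i/n = 1.4 × 0.009254 / 0.26 = 0.04983 m/day = 18.2 m/yr.

18 m/yr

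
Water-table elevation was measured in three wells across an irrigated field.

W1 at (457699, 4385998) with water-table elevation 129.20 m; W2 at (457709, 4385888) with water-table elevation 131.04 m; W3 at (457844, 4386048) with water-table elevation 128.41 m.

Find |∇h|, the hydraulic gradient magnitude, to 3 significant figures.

With h = a·x + b·y + c and W1 as origin, the differences give:
  10·a + (-110)·b = +1.84
  145·a + 50·b = -0.79
Eliminate b (×50 and ×(-110), subtract): 16450·a = 5.100 → a = ∂h/∂x = +0.0003100
Back-substitute: b = ∂h/∂y = -0.01670.
|∇h| = √(0.0003100² + -0.01670²) = 0.0167

0.0167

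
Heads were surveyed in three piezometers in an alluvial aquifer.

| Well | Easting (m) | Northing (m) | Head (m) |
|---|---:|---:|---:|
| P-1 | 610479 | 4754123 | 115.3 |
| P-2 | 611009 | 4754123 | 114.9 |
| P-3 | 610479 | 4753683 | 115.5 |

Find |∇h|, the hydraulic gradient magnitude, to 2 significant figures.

0.00088

∂h/∂x = (114.9 − 115.3) / (611009 − 610479) = -0.0007547
∂h/∂y = (115.5 − 115.3) / (4753683 − 4754123) = -0.0004545
|∇h| = √(-0.0007547² + -0.0004545²) = 0.000881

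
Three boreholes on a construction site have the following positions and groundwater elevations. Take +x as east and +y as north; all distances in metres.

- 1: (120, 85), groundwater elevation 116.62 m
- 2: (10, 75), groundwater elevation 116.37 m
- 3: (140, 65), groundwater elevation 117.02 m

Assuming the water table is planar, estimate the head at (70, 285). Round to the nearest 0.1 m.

Differences from 1: to 2 (Δx, Δy, Δh) = (-110, -10, -0.25); to 3 = (20, -20, +0.40).
Determinant of the coordinate differences = (-110)·(-20) − 20·(-10) = 2400.
∂h/∂x = [(-0.25)·(-20) − (+0.40)·(-10)] / 2400 = +0.003750
∂h/∂y = [(-110)·(+0.40) − 20·(-0.25)] / 2400 = -0.01625
h(70, 285) = 116.62 + (+0.003750)·(-50) + (-0.01625)·(200) = 116.62 -0.187 -3.250 = 113.183 m.

113.2 m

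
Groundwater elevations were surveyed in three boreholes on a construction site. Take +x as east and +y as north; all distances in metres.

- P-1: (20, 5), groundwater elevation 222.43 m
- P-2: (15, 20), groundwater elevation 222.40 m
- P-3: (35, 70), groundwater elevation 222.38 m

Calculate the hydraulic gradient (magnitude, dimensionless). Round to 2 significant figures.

Differences from P-1: to P-2 (Δx, Δy, Δh) = (-5, 15, -0.03); to P-3 = (15, 65, -0.05).
Solve a·Δx + b·Δy = Δh: det = (-5)·65 − 15·15 = -550.
∂h/∂x = [(-0.03)·65 − (-0.05)·15] / -550 = +0.002182
∂h/∂y = [(-5)·(-0.05) − 15·(-0.03)] / -550 = -0.001273
|∇h| = √(0.002182² + -0.001273²) = 0.002526

0.0025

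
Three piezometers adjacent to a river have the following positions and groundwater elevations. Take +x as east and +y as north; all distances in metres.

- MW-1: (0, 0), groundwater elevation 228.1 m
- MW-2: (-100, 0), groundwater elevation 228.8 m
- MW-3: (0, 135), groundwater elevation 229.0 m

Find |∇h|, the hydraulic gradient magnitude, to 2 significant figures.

0.0097

∂h/∂x = (228.8 − 228.1) / (-100 − 0) = -0.007000
∂h/∂y = (229.0 − 228.1) / (135 − 0) = +0.006667
|∇h| = √(-0.007000² + 0.006667²) = 0.009667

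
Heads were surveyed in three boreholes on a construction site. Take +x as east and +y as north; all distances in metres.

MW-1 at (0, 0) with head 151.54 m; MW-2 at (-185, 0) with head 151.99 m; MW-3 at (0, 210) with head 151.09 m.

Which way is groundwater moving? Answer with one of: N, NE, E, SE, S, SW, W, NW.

∂h/∂x = (151.99 − 151.54) / (-185 − 0) = -0.002432
∂h/∂y = (151.09 − 151.54) / (210 − 0) = -0.002143
Flow = −∇h = (+0.002432 east, +0.002143 north), which points northeast.

NE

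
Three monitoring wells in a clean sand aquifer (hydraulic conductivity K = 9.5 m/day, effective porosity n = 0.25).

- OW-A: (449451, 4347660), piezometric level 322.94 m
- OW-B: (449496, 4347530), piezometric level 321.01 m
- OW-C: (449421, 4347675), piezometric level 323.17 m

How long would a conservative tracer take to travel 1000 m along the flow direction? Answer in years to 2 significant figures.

Taking OW-A as reference: OW-B−OW-A = (45, -130, -1.93); OW-C−OW-A = (-30, 15, +0.23).
Solve a·Δx + b·Δy = Δh: det = 45·15 − (-30)·(-130) = -3225.
∂h/∂x = [(-1.93)·15 − (+0.23)·(-130)] / -3225 = -0.0002946
∂h/∂y = [45·(+0.23) − (-30)·(-1.93)] / -3225 = +0.01474
|∇h| = √(-0.0002946² + 0.01474²) = 0.01474
Seepage velocity v = K·i/n = 9.5 × 0.01474 / 0.25 = 0.5601 m/day.
t = 1000 / 0.5601 = 1785 days = 4.89 years.

4.9 years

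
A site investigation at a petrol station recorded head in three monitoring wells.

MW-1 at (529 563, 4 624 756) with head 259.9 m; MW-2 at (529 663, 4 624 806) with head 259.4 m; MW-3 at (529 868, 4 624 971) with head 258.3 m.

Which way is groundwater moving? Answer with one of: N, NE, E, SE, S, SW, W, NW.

E

Three-point gradient (reference MW-1): Δ to MW-2 = (100, 50, -0.5), Δ to MW-3 = (305, 215, -1.6).
∂h/∂x = -0.004400, ∂h/∂y = -0.001200 (det = 6250).
Flow = −∇h = (+0.004400 east, +0.001200 north), which points east.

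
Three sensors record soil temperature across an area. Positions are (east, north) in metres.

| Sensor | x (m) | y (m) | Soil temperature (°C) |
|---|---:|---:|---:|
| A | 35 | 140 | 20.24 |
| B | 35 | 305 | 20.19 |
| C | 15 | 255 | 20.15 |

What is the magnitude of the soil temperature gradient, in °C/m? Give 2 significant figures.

Taking A as reference: B−A = (0, 165, -0.05); C−A = (-20, 115, -0.09).
Determinant of the coordinate differences = 0·115 − (-20)·165 = 3300.
∂T/∂x = [(-0.05)·115 − (-0.09)·165] / 3300 = +0.002758
∂T/∂y = [0·(-0.09) − (-20)·(-0.05)] / 3300 = -0.0003030
|∇f| = √(0.002758² + -0.0003030²) = 0.002775 °C/m

0.0028 °C/m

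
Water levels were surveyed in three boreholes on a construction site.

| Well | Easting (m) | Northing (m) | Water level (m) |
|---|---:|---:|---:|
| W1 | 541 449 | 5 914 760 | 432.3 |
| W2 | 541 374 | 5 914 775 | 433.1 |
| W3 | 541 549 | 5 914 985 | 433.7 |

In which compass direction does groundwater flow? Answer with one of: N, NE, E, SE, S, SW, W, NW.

Differences from W1: to W2 (Δx, Δy, Δh) = (-75, 15, +0.8); to W3 = (100, 225, +1.4).
Determinant of the coordinate differences = (-75)·225 − 100·15 = -18375.
∂h/∂x = [(+0.8)·225 − (+1.4)·15] / -18375 = -0.008653
∂h/∂y = [(-75)·(+1.4) − 100·(+0.8)] / -18375 = +0.01007
Flow = −∇h = (+0.008653 east, -0.01007 north), which points southeast.

SE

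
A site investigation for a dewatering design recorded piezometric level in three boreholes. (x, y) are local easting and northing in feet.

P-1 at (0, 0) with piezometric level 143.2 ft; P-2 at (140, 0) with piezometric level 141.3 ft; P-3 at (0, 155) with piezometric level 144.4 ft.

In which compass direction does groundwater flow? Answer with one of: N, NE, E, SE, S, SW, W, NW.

SE

∂h/∂x = (141.3 − 143.2) / (140 − 0) = -0.01357
∂h/∂y = (144.4 − 143.2) / (155 − 0) = +0.007742
Flow = −∇h = (+0.01357 east, -0.007742 north), which points southeast.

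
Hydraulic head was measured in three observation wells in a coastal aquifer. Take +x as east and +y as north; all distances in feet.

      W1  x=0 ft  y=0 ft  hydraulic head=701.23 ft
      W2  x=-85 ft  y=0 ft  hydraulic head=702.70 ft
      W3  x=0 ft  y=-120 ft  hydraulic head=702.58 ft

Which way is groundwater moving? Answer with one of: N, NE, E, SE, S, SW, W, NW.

∂h/∂x = (702.70 − 701.23) / (-85 − 0) = -0.01729
∂h/∂y = (702.58 − 701.23) / (-120 − 0) = -0.01125
Flow = −∇h = (+0.01729 east, +0.01125 north), which points northeast.

NE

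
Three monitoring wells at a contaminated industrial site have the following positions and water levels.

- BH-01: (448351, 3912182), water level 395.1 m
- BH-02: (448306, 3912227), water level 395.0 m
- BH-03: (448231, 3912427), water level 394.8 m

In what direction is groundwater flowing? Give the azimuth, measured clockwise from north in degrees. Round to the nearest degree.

278°

Differences from BH-01: to BH-02 (Δx, Δy, Δh) = (-45, 45, -0.1); to BH-03 = (-120, 245, -0.3).
Determinant of the coordinate differences = (-45)·245 − (-120)·45 = -5625.
∂h/∂x = [(-0.1)·245 − (-0.3)·45] / -5625 = +0.001956
∂h/∂y = [(-45)·(-0.3) − (-120)·(-0.1)] / -5625 = -0.0002667
Flow direction (−∇h) has components (-0.001956 E, +0.0002667 N).
Azimuth = atan2(E, N) = atan2(-0.001956, +0.0002667) = 277.8° ≈ 278°.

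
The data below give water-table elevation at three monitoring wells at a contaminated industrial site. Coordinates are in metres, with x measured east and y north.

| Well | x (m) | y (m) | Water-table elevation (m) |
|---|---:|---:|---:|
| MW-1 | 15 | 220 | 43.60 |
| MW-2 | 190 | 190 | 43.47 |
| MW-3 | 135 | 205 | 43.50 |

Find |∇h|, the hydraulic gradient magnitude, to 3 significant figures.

0.00223

Three-point gradient (reference MW-1): Δ to MW-2 = (175, -30, -0.13), Δ to MW-3 = (120, -15, -0.10).
∂h/∂x = -0.001077, ∂h/∂y = -0.001949 (det = 975).
|∇h| = √(-0.001077² + -0.001949²) = 0.002227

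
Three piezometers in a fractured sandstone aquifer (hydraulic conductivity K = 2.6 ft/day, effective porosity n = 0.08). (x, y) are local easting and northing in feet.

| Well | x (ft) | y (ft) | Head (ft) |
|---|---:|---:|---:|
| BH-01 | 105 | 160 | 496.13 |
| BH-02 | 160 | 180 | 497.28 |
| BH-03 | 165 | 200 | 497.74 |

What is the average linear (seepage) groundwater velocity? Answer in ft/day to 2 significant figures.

With h = a·x + b·y + c and BH-01 as origin, the differences give:
  55·a + 20·b = +1.15
  60·a + 40·b = +1.61
Eliminate b (×40 and ×20, subtract): 1000·a = 13.800 → a = ∂h/∂x = +0.01380
Back-substitute: b = ∂h/∂y = +0.01955.
|∇h| = √(0.01380² + 0.01955²) = 0.02393
Seepage velocity v = K·i/n = 2.6 × 0.02393 / 0.08 = 0.7777 ft/day.

0.78 ft/day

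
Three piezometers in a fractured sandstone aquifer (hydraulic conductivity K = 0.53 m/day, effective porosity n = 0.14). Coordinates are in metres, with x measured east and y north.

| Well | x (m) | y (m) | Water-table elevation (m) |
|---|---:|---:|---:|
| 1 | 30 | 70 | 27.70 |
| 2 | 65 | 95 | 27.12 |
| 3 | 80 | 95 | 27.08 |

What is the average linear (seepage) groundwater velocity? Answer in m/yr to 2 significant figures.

With h = a·x + b·y + c and 1 as origin, the differences give:
  35·a + 25·b = -0.58
  50·a + 25·b = -0.62
Eliminate b (×25 and ×25, subtract): -375·a = 1.000 → a = ∂h/∂x = -0.002667
Back-substitute: b = ∂h/∂y = -0.01947.
|∇h| = √(-0.002667² + -0.01947²) = 0.01965
Seepage velocity v = K·i/n = 0.53 × 0.01965 / 0.14 = 0.07439 m/day = 27.17 m/yr.

27 m/yr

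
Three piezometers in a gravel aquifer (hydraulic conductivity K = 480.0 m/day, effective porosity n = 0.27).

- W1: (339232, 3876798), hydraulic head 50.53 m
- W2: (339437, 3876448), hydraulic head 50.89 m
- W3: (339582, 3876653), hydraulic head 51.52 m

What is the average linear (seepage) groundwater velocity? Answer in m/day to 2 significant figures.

5.8 m/day

Differences from W1: to W2 (Δx, Δy, Δh) = (205, -350, +0.36); to W3 = (350, -145, +0.99).
Solve a·Δx + b·Δy = Δh: det = 205·(-145) − 350·(-350) = 92775.
∂h/∂x = [(+0.36)·(-145) − (+0.99)·(-350)] / 92775 = +0.003172
∂h/∂y = [205·(+0.99) − 350·(+0.36)] / 92775 = +0.0008294
|∇h| = √(0.003172² + 0.0008294²) = 0.003279
Seepage velocity v = K·i/n = 480.0 × 0.003279 / 0.27 = 5.829 m/day.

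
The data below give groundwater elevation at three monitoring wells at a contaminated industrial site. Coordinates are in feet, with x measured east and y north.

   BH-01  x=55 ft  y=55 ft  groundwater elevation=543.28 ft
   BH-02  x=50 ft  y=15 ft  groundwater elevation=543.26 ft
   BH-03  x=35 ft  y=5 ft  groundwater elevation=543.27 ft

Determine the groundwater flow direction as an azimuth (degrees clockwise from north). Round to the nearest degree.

120°

Differences from BH-01: to BH-02 (Δx, Δy, Δh) = (-5, -40, -0.02); to BH-03 = (-20, -50, -0.01).
Determinant of the coordinate differences = (-5)·(-50) − (-20)·(-40) = -550.
∂h/∂x = [(-0.02)·(-50) − (-0.01)·(-40)] / -550 = -0.001091
∂h/∂y = [(-5)·(-0.01) − (-20)·(-0.02)] / -550 = +0.0006364
Flow direction (−∇h) has components (+0.001091 E, -0.0006364 N).
Azimuth = atan2(E, N) = atan2(+0.001091, -0.0006364) = 120.3° ≈ 120°.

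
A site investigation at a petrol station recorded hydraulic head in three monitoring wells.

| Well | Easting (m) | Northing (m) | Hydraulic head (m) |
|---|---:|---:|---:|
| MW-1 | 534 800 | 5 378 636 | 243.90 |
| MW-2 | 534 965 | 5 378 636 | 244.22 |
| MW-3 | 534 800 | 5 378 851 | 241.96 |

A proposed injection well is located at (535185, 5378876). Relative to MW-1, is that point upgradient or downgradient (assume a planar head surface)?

downgradient

∂h/∂x = (244.22 − 243.90) / (534965 − 534800) = +0.001939
∂h/∂y = (241.96 − 243.90) / (5378851 − 5378636) = -0.009023
Head at (535185, 5378876) = 243.90 + (+0.001939)·(385) + (-0.009023)·(240) = 242.48 m.
That is lower than the 243.90 m at MW-1, so the point is downgradient.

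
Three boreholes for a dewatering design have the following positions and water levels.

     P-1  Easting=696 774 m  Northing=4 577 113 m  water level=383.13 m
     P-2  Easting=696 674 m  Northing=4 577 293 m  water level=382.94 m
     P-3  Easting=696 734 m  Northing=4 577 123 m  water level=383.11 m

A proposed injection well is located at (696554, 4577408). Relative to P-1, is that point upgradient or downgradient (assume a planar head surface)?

Differences from P-1: to P-2 (Δx, Δy, Δh) = (-100, 180, -0.19); to P-3 = (-40, 10, -0.02).
Determinant of the coordinate differences = (-100)·10 − (-40)·180 = 6200.
∂h/∂x = [(-0.19)·10 − (-0.02)·180] / 6200 = +0.0002742
∂h/∂y = [(-100)·(-0.02) − (-40)·(-0.19)] / 6200 = -0.0009032
Head at (696554, 4577408) = 383.13 + (+0.0002742)·(-220) + (-0.0009032)·(295) = 382.80 m.
That is lower than the 383.13 m at P-1, so the point is downgradient.

downgradient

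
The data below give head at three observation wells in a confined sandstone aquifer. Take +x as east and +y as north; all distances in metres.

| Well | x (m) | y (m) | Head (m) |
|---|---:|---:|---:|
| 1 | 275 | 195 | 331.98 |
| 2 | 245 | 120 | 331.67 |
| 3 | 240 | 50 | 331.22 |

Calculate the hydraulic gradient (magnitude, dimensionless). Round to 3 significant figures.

Taking 1 as reference: 2−1 = (-30, -75, -0.31); 3−1 = (-35, -145, -0.76).
Determinant of the coordinate differences = (-30)·(-145) − (-35)·(-75) = 1725.
∂h/∂x = [(-0.31)·(-145) − (-0.76)·(-75)] / 1725 = -0.006986
∂h/∂y = [(-30)·(-0.76) − (-35)·(-0.31)] / 1725 = +0.006928
|∇h| = √(-0.006986² + 0.006928²) = 0.009839

0.00984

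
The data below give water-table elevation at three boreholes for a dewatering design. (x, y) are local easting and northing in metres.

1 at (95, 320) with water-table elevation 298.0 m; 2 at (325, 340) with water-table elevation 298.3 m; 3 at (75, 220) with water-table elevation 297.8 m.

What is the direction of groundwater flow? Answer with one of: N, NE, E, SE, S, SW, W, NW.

Taking 1 as reference: 2−1 = (230, 20, +0.3); 3−1 = (-20, -100, -0.2).
Determinant of the coordinate differences = 230·(-100) − (-20)·20 = -22600.
∂h/∂x = [(+0.3)·(-100) − (-0.2)·20] / -22600 = +0.001150
∂h/∂y = [230·(-0.2) − (-20)·(+0.3)] / -22600 = +0.001770
Flow = −∇h = (-0.001150 east, -0.001770 north), which points southwest.

SW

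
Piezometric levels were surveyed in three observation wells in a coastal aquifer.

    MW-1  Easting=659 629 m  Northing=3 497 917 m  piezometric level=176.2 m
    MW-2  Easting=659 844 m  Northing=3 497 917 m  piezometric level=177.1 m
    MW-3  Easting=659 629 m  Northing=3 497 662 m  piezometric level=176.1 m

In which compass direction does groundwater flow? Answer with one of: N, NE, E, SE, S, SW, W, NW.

∂h/∂x = (177.1 − 176.2) / (659844 − 659629) = +0.004186
∂h/∂y = (176.1 − 176.2) / (3497662 − 3497917) = +0.0003922
Flow = −∇h = (-0.004186 east, -0.0003922 north), which points west.

W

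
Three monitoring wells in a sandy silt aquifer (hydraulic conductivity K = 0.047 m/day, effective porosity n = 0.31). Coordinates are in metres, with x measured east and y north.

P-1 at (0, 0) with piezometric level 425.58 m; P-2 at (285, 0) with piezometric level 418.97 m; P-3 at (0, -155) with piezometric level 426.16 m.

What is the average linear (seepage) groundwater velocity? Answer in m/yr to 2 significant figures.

∂h/∂x = (418.97 − 425.58) / (285 − 0) = -0.02319
∂h/∂y = (426.16 − 425.58) / (-155 − 0) = -0.003742
|∇h| = √(-0.02319² + -0.003742²) = 0.02349
Seepage velocity v = K·i/n = 0.047 × 0.02349 / 0.31 = 0.003561 m/day = 1.301 m/yr.

1.3 m/yr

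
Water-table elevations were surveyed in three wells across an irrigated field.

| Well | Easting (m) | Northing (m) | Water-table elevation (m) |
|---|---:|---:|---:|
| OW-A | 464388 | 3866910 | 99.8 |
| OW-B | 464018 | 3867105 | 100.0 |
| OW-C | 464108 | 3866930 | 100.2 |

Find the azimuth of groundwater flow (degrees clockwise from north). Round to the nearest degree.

039°

Differences from OW-A: to OW-B (Δx, Δy, Δh) = (-370, 195, +0.2); to OW-C = (-280, 20, +0.4).
Determinant of the coordinate differences = (-370)·20 − (-280)·195 = 47200.
∂h/∂x = [(+0.2)·20 − (+0.4)·195] / 47200 = -0.001568
∂h/∂y = [(-370)·(+0.4) − (-280)·(+0.2)] / 47200 = -0.001949
Flow direction (−∇h) has components (+0.001568 E, +0.001949 N).
Azimuth = atan2(E, N) = atan2(+0.001568, +0.001949) = 38.8° ≈ 039°.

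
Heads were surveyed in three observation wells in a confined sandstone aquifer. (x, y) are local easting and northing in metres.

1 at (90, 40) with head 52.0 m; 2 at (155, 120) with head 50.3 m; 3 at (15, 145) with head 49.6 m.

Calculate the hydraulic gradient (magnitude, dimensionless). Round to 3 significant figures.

0.0221

With h = a·x + b·y + c and 1 as origin, the differences give:
  65·a + 80·b = -1.7
  (-75)·a + 105·b = -2.4
Eliminate b (×105 and ×80, subtract): 12825·a = 13.50 → a = ∂h/∂x = +0.001053
Back-substitute: b = ∂h/∂y = -0.02211.
|∇h| = √(0.001053² + -0.02211²) = 0.02214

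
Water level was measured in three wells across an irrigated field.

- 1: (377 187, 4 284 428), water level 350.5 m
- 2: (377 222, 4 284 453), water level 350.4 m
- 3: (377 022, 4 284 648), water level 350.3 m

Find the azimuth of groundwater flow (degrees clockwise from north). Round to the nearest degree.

036°

Taking 1 as reference: 2−1 = (35, 25, -0.1); 3−1 = (-165, 220, -0.2).
Determinant of the coordinate differences = 35·220 − (-165)·25 = 11825.
∂h/∂x = [(-0.1)·220 − (-0.2)·25] / 11825 = -0.001438
∂h/∂y = [35·(-0.2) − (-165)·(-0.1)] / 11825 = -0.001987
Flow direction (−∇h) has components (+0.001438 E, +0.001987 N).
Azimuth = atan2(E, N) = atan2(+0.001438, +0.001987) = 35.9° ≈ 036°.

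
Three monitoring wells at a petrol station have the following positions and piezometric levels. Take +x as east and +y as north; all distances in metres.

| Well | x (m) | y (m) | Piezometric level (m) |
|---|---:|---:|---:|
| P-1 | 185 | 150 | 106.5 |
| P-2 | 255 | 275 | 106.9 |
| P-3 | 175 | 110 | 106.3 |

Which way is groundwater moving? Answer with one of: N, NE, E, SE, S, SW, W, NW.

Taking P-1 as reference: P-2−P-1 = (70, 125, +0.4); P-3−P-1 = (-10, -40, -0.2).
Determinant of the coordinate differences = 70·(-40) − (-10)·125 = -1550.
∂h/∂x = [(+0.4)·(-40) − (-0.2)·125] / -1550 = -0.005806
∂h/∂y = [70·(-0.2) − (-10)·(+0.4)] / -1550 = +0.006452
Flow = −∇h = (+0.005806 east, -0.006452 north), which points southeast.

SE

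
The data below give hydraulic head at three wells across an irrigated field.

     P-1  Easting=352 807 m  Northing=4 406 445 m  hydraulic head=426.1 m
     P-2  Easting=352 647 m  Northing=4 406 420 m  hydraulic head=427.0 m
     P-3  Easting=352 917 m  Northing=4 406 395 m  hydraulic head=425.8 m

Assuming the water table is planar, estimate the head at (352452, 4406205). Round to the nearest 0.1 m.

With h = a·x + b·y + c and P-1 as origin, the differences give:
  (-160)·a + (-25)·b = +0.9
  110·a + (-50)·b = -0.3
Eliminate b (×(-50) and ×(-25), subtract): 10750·a = -52.50 → a = ∂h/∂x = -0.004884
Back-substitute: b = ∂h/∂y = -0.004744.
h(352452, 4406205) = 426.1 + (-0.004884)·(-355) + (-0.004744)·(-240) = 426.1 +1.734 +1.139 = 428.972 m.

429.0 m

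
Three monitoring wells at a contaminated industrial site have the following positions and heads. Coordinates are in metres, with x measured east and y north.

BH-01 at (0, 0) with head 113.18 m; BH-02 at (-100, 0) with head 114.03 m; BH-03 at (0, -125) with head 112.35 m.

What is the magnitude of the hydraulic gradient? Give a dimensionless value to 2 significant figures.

0.011

∂h/∂x = (114.03 − 113.18) / (-100 − 0) = -0.008500
∂h/∂y = (112.35 − 113.18) / (-125 − 0) = +0.006640
|∇h| = √(-0.008500² + 0.006640²) = 0.01079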